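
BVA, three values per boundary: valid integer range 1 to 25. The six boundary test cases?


Range: [1, 25]
Boundaries: just below min, min, min+1, max-1, max, just above max
Values: [0, 1, 2, 24, 25, 26]

[0, 1, 2, 24, 25, 26]


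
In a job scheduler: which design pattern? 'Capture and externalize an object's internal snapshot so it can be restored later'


This matches the Memento pattern

Memento


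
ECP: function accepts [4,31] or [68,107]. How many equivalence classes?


Valid ranges: [4,31] and [68,107]
Class 1: x < 4 — invalid
Class 2: 4 ≤ x ≤ 31 — valid
Class 3: 31 < x < 68 — invalid (gap between ranges)
Class 4: 68 ≤ x ≤ 107 — valid
Class 5: x > 107 — invalid
Total equivalence classes: 5

5 equivalence classes


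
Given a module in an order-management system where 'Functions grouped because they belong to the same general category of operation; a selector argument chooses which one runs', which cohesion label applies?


Reasoning: Grouped by category of activity, not by data or sequence
Type: Logical cohesion

Logical cohesion


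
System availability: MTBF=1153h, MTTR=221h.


Availability = MTBF / (MTBF + MTTR)
Availability = 1153 / (1153 + 221)
Availability = 1153 / 1374
Availability = 83.9156%

83.9156%


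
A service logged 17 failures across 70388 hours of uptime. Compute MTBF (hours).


Formula: MTBF = Total operating time / Number of failures
MTBF = 70388 / 17
MTBF = 4140.47 hours

4140.47 hours


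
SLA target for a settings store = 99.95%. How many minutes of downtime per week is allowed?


Formula: allowed downtime = period * (100 - SLA) / 100
Period (week) = 10080 minutes
Unavailability fraction = (100 - 99.95) / 100
Allowed downtime = 10080 * (100 - 99.95) / 100
Allowed downtime = 5.04 minutes

5.04 minutes


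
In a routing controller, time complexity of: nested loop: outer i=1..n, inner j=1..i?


Reasoning: triangle: n(n+1)/2 ~ n^2/2
Complexity: O(n^2)

O(n^2)


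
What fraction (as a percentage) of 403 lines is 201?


Coverage = covered / total * 100
Coverage = 201 / 403 * 100
Coverage = 49.88%

49.88%


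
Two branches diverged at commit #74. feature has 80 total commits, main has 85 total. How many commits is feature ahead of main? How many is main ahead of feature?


Common ancestor: commit #74
feature commits after divergence: 80 - 74 = 6
main commits after divergence: 85 - 74 = 11
feature is 6 commits ahead of main
main is 11 commits ahead of feature

feature ahead: 6, main ahead: 11


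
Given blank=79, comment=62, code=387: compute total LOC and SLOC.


Total LOC = blank + comment + code
Total LOC = 79 + 62 + 387 = 528
SLOC (source only) = code = 387

Total LOC: 528, SLOC: 387


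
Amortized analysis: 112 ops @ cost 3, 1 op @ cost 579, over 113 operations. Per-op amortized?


Formula: Amortized cost = Total cost / Operations
Total cost = (112 * 3) + (1 * 579)
Total cost = 336 + 579 = 915
Amortized = 915 / 113 = 8.0973

8.0973


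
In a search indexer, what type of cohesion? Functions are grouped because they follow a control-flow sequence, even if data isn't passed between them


Reasoning: Grouped by order of execution within a routine, not by data flow
Type: Procedural cohesion

Procedural cohesion


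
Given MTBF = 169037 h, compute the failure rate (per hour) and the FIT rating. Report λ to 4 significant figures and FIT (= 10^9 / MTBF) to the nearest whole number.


Formula: λ = 1 / MTBF; FIT = λ × 1e9 = 1e9 / MTBF
λ = 1 / 169037 ≈ 5.916e-06 failures/hour
FIT = 1e9 / 169037 ≈ 5916 failures per 1e9 hours (nearest whole number)

λ = 5.916e-06 /h, FIT = 5916


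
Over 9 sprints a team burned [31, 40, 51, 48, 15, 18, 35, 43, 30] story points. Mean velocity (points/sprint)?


Formula: Avg velocity = Total points / Number of sprints
Points: [31, 40, 51, 48, 15, 18, 35, 43, 30]
Sum = 31 + 40 + 51 + 48 + 15 + 18 + 35 + 43 + 30 = 311
Avg velocity = 311 / 9 = 34.56 points/sprint

34.56 points/sprint


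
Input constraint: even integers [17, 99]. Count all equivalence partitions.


Constraint: even integers in [17, 99]
Class 1: x < 17 — out-of-range invalid
Class 2: x in [17,99] but odd — wrong type invalid
Class 3: x in [17,99] and even — valid
Class 4: x > 99 — out-of-range invalid
Total equivalence classes: 4

4 equivalence classes


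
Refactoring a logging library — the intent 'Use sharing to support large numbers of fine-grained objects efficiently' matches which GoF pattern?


This matches the Flyweight pattern

Flyweight


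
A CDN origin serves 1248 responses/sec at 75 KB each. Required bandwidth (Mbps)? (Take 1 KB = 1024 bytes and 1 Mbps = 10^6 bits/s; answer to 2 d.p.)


Formula: Mbps = payload_bytes * RPS * 8 / 1e6
Payload per request = 75 KB = 75 * 1024 = 76800 bytes
Total bytes/sec = 76800 * 1248 = 95846400
Total bits/sec = 95846400 * 8 = 766771200
Mbps = 766771200 / 1e6 = 766.77

766.77 Mbps


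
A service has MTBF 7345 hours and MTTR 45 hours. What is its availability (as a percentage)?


Availability = MTBF / (MTBF + MTTR)
Availability = 7345 / (7345 + 45)
Availability = 7345 / 7390
Availability = 99.3911%

99.3911%


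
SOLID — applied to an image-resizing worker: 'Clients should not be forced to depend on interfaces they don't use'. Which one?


This describes the Interface Segregation Principle (ISP)

Interface Segregation Principle (ISP)


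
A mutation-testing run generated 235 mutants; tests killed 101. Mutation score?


Mutation score = killed / total * 100
Mutation score = 101 / 235 * 100
Mutation score = 42.98%

42.98%


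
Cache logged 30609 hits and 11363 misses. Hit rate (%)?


Formula: hit rate = hits / (hits + misses) * 100
hit rate = 30609 / (30609 + 11363) * 100
hit rate = 30609 / 41972 * 100
hit rate = 72.93%

72.93%


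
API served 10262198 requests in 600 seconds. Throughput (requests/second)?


Formula: throughput = requests / seconds
throughput = 10262198 / 600
throughput = 17103.66 requests/second

17103.66 requests/second


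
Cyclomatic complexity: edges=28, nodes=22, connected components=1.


Formula: V(G) = E - N + 2P
V(G) = 28 - 22 + 2*1
V(G) = 6 + 2
V(G) = 8

8


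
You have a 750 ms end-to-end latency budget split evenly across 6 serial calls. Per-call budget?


Formula: per_stage = total_budget / stages
per_stage = 750 / 6
per_stage = 125.0 ms

125.0 ms


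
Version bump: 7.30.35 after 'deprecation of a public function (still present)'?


Current: 7.30.35
Change category: 'deprecation of a public function (still present)' → minor bump
SemVer rule: minor bump → increment MINOR, reset PATCH to 0 (MAJOR unchanged)
New: 7.31.0

7.31.0


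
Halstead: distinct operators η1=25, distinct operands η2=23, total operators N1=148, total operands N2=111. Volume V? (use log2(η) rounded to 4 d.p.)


Formula: V = N * log2(η), where N = N1 + N2 and η = η1 + η2
η = 25 + 23 = 48
N = 148 + 111 = 259
log2(48) ≈ 5.5850
V = 259 * 5.5850 = 1446.52

1446.52


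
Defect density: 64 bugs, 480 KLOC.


Defect density = defects / KLOC
Defect density = 64 / 480
Defect density = 0.133 defects/KLOC

0.133 defects/KLOC


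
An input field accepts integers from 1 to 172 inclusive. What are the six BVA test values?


Range: [1, 172]
Boundaries: just below min, min, min+1, max-1, max, just above max
Values: [0, 1, 2, 171, 172, 173]

[0, 1, 2, 171, 172, 173]


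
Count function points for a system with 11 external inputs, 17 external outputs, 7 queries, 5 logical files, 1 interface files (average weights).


UFP = EI*4 + EO*5 + EQ*4 + ILF*10 + EIF*7
UFP = 11*4 + 17*5 + 7*4 + 5*10 + 1*7
UFP = 44 + 85 + 28 + 50 + 7
UFP = 214

214


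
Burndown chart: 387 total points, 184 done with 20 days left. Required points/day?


Formula: Required rate = Remaining points / Days left
Remaining = 387 - 184 = 203 points
Required rate = 203 / 20 = 10.15 points/day

10.15 points/day


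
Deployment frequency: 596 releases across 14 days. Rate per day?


Formula: deployments per day = releases / days
= 596 / 14
= 42.571 deploys/day
(equivalently, 298.0 deploys/week)

42.571 deploys/day


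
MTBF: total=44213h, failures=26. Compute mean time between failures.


Formula: MTBF = Total operating time / Number of failures
MTBF = 44213 / 26
MTBF = 1700.5 hours

1700.5 hours


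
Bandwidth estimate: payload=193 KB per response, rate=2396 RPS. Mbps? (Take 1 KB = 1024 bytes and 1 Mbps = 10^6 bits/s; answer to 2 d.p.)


Formula: Mbps = payload_bytes * RPS * 8 / 1e6
Payload per request = 193 KB = 193 * 1024 = 197632 bytes
Total bytes/sec = 197632 * 2396 = 473526272
Total bits/sec = 473526272 * 8 = 3788210176
Mbps = 3788210176 / 1e6 = 3788.21

3788.21 Mbps


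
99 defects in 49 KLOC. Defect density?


Defect density = defects / KLOC
Defect density = 99 / 49
Defect density = 2.02 defects/KLOC

2.02 defects/KLOC


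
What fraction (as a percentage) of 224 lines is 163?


Coverage = covered / total * 100
Coverage = 163 / 224 * 100
Coverage = 72.77%

72.77%


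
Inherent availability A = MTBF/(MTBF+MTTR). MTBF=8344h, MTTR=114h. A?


Availability = MTBF / (MTBF + MTTR)
Availability = 8344 / (8344 + 114)
Availability = 8344 / 8458
Availability = 98.6522%

98.6522%


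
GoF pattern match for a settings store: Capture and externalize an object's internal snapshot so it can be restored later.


This matches the Memento pattern

Memento


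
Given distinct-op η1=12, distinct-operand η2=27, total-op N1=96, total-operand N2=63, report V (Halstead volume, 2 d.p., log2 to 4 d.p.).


Formula: V = N * log2(η), where N = N1 + N2 and η = η1 + η2
η = 12 + 27 = 39
N = 96 + 63 = 159
log2(39) ≈ 5.2854
V = 159 * 5.2854 = 840.38

840.38


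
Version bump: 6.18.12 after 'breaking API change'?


Current: 6.18.12
Change category: 'breaking API change' → major bump
SemVer rule: major bump → increment MAJOR, reset MINOR and PATCH to 0
New: 7.0.0

7.0.0


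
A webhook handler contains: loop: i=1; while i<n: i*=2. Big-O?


Reasoning: i doubles each step so iterations are log2(n)
Complexity: O(log n)

O(log n)


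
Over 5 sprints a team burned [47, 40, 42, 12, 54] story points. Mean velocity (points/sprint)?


Formula: Avg velocity = Total points / Number of sprints
Points: [47, 40, 42, 12, 54]
Sum = 47 + 40 + 42 + 12 + 54 = 195
Avg velocity = 195 / 5 = 39.0 points/sprint

39.0 points/sprint


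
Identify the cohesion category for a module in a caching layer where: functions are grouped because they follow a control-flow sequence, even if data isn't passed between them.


Reasoning: Grouped by order of execution within a routine, not by data flow
Type: Procedural cohesion

Procedural cohesion


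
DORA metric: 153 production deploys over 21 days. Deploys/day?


Formula: deployments per day = releases / days
= 153 / 21
= 7.286 deploys/day
(equivalently, 51.0 deploys/week)

7.286 deploys/day


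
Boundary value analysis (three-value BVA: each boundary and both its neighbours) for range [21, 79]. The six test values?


Range: [21, 79]
Boundaries: just below min, min, min+1, max-1, max, just above max
Values: [20, 21, 22, 78, 79, 80]

[20, 21, 22, 78, 79, 80]


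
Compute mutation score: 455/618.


Mutation score = killed / total * 100
Mutation score = 455 / 618 * 100
Mutation score = 73.62%

73.62%


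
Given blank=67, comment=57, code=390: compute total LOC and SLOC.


Total LOC = blank + comment + code
Total LOC = 67 + 57 + 390 = 514
SLOC (source only) = code = 390

Total LOC: 514, SLOC: 390


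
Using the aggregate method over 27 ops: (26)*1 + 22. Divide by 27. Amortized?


Formula: Amortized cost = Total cost / Operations
Total cost = (26 * 1) + (1 * 22)
Total cost = 26 + 22 = 48
Amortized = 48 / 27 = 1.7778

1.7778


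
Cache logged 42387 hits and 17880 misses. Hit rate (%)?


Formula: hit rate = hits / (hits + misses) * 100
hit rate = 42387 / (42387 + 17880) * 100
hit rate = 42387 / 60267 * 100
hit rate = 70.33%

70.33%


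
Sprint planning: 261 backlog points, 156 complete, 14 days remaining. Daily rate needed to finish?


Formula: Required rate = Remaining points / Days left
Remaining = 261 - 156 = 105 points
Required rate = 105 / 14 = 7.5 points/day

7.5 points/day


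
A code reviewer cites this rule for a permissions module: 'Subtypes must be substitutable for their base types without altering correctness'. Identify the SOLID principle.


This describes the Liskov Substitution Principle (LSP)

Liskov Substitution Principle (LSP)


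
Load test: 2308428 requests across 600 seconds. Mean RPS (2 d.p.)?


Formula: throughput = requests / seconds
throughput = 2308428 / 600
throughput = 3847.38 requests/second

3847.38 requests/second


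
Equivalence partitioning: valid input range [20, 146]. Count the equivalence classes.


Valid range: [20, 146]
Class 1: x < 20 — invalid
Class 2: 20 ≤ x ≤ 146 — valid
Class 3: x > 146 — invalid
Total equivalence classes: 3

3 equivalence classes


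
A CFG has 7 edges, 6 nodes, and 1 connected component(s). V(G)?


Formula: V(G) = E - N + 2P
V(G) = 7 - 6 + 2*1
V(G) = 1 + 2
V(G) = 3

3


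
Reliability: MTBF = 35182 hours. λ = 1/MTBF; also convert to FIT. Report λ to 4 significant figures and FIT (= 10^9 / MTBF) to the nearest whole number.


Formula: λ = 1 / MTBF; FIT = λ × 1e9 = 1e9 / MTBF
λ = 1 / 35182 ≈ 2.842e-05 failures/hour
FIT = 1e9 / 35182 ≈ 28424 failures per 1e9 hours (nearest whole number)

λ = 2.842e-05 /h, FIT = 28424


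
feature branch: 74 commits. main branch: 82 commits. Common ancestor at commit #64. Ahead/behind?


Common ancestor: commit #64
feature commits after divergence: 74 - 64 = 10
main commits after divergence: 82 - 64 = 18
feature is 10 commits ahead of main
main is 18 commits ahead of feature

feature ahead: 10, main ahead: 18


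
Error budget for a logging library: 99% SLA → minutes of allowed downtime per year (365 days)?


Formula: allowed downtime = period * (100 - SLA) / 100
Period (year (365 days)) = 525600 minutes
Unavailability fraction = (100 - 99.0) / 100
Allowed downtime = 525600 * (100 - 99.0) / 100
Allowed downtime = 5256.0 minutes

5256.0 minutes


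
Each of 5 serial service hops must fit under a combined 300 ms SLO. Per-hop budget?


Formula: per_stage = total_budget / stages
per_stage = 300 / 5
per_stage = 60.0 ms

60.0 ms


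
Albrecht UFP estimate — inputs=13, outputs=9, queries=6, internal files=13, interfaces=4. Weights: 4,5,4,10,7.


UFP = EI*4 + EO*5 + EQ*4 + ILF*10 + EIF*7
UFP = 13*4 + 9*5 + 6*4 + 13*10 + 4*7
UFP = 52 + 45 + 24 + 130 + 28
UFP = 279

279


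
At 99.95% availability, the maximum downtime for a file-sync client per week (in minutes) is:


Formula: allowed downtime = period * (100 - SLA) / 100
Period (week) = 10080 minutes
Unavailability fraction = (100 - 99.95) / 100
Allowed downtime = 10080 * (100 - 99.95) / 100
Allowed downtime = 5.04 minutes

5.04 minutes


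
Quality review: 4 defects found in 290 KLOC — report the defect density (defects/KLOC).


Defect density = defects / KLOC
Defect density = 4 / 290
Defect density = 0.014 defects/KLOC

0.014 defects/KLOC


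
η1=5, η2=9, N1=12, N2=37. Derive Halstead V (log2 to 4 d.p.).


Formula: V = N * log2(η), where N = N1 + N2 and η = η1 + η2
η = 5 + 9 = 14
N = 12 + 37 = 49
log2(14) ≈ 3.8074
V = 49 * 3.8074 = 186.56

186.56


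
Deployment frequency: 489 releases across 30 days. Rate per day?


Formula: deployments per day = releases / days
= 489 / 30
= 16.3 deploys/day
(equivalently, 114.1 deploys/week)

16.3 deploys/day


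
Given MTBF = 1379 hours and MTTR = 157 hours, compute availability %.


Availability = MTBF / (MTBF + MTTR)
Availability = 1379 / (1379 + 157)
Availability = 1379 / 1536
Availability = 89.7786%

89.7786%


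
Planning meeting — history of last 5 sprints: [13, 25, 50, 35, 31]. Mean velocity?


Formula: Avg velocity = Total points / Number of sprints
Points: [13, 25, 50, 35, 31]
Sum = 13 + 25 + 50 + 35 + 31 = 154
Avg velocity = 154 / 5 = 30.8 points/sprint

30.8 points/sprint


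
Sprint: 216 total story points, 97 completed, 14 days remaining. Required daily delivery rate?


Formula: Required rate = Remaining points / Days left
Remaining = 216 - 97 = 119 points
Required rate = 119 / 14 = 8.5 points/day

8.5 points/day


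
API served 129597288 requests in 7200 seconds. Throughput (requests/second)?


Formula: throughput = requests / seconds
throughput = 129597288 / 7200
throughput = 17999.62 requests/second

17999.62 requests/second


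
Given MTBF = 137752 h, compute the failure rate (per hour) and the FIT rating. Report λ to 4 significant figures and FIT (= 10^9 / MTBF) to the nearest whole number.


Formula: λ = 1 / MTBF; FIT = λ × 1e9 = 1e9 / MTBF
λ = 1 / 137752 ≈ 7.259e-06 failures/hour
FIT = 1e9 / 137752 ≈ 7259 failures per 1e9 hours (nearest whole number)

λ = 7.259e-06 /h, FIT = 7259


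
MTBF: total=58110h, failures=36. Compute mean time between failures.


Formula: MTBF = Total operating time / Number of failures
MTBF = 58110 / 36
MTBF = 1614.17 hours

1614.17 hours


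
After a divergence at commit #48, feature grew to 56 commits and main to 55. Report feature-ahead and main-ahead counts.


Common ancestor: commit #48
feature commits after divergence: 56 - 48 = 8
main commits after divergence: 55 - 48 = 7
feature is 8 commits ahead of main
main is 7 commits ahead of feature

feature ahead: 8, main ahead: 7


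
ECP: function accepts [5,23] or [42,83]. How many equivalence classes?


Valid ranges: [5,23] and [42,83]
Class 1: x < 5 — invalid
Class 2: 5 ≤ x ≤ 23 — valid
Class 3: 23 < x < 42 — invalid (gap between ranges)
Class 4: 42 ≤ x ≤ 83 — valid
Class 5: x > 83 — invalid
Total equivalence classes: 5

5 equivalence classes


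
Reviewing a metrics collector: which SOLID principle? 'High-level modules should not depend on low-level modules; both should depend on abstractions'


This describes the Dependency Inversion Principle (DIP)

Dependency Inversion Principle (DIP)


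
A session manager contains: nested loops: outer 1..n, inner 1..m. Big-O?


Reasoning: product of independent bounds
Complexity: O(n*m)

O(n*m)


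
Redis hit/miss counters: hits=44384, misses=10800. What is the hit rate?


Formula: hit rate = hits / (hits + misses) * 100
hit rate = 44384 / (44384 + 10800) * 100
hit rate = 44384 / 55184 * 100
hit rate = 80.43%

80.43%


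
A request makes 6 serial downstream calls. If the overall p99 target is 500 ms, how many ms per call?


Formula: per_stage = total_budget / stages
per_stage = 500 / 6
per_stage = 83.33 ms

83.33 ms


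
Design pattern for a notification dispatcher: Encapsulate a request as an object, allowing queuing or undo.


This matches the Command pattern

Command


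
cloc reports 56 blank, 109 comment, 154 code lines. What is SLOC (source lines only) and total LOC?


Total LOC = blank + comment + code
Total LOC = 56 + 109 + 154 = 319
SLOC (source only) = code = 154

Total LOC: 319, SLOC: 154


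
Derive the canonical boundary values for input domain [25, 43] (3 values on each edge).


Range: [25, 43]
Boundaries: just below min, min, min+1, max-1, max, just above max
Values: [24, 25, 26, 42, 43, 44]

[24, 25, 26, 42, 43, 44]


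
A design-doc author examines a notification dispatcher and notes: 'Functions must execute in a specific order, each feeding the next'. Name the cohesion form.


Reasoning: Output of one is input to next
Type: Sequential cohesion

Sequential cohesion


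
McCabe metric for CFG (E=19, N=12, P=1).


Formula: V(G) = E - N + 2P
V(G) = 19 - 12 + 2*1
V(G) = 7 + 2
V(G) = 9

9


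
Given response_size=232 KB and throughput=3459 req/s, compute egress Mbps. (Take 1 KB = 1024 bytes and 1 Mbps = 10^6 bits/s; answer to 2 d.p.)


Formula: Mbps = payload_bytes * RPS * 8 / 1e6
Payload per request = 232 KB = 232 * 1024 = 237568 bytes
Total bytes/sec = 237568 * 3459 = 821747712
Total bits/sec = 821747712 * 8 = 6573981696
Mbps = 6573981696 / 1e6 = 6573.98

6573.98 Mbps


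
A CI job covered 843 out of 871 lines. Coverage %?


Coverage = covered / total * 100
Coverage = 843 / 871 * 100
Coverage = 96.79%

96.79%


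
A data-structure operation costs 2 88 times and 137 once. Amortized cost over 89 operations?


Formula: Amortized cost = Total cost / Operations
Total cost = (88 * 2) + (1 * 137)
Total cost = 176 + 137 = 313
Amortized = 313 / 89 = 3.5169

3.5169


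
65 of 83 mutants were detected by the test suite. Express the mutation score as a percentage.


Mutation score = killed / total * 100
Mutation score = 65 / 83 * 100
Mutation score = 78.31%

78.31%


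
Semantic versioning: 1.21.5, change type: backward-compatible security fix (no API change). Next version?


Current: 1.21.5
Change category: 'backward-compatible security fix (no API change)' → patch bump
SemVer rule: patch bump → increment PATCH (MAJOR and MINOR unchanged)
New: 1.21.6

1.21.6


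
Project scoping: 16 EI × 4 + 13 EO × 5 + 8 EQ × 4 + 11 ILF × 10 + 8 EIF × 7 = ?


UFP = EI*4 + EO*5 + EQ*4 + ILF*10 + EIF*7
UFP = 16*4 + 13*5 + 8*4 + 11*10 + 8*7
UFP = 64 + 65 + 32 + 110 + 56
UFP = 327

327


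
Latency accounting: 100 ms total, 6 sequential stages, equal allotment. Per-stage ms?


Formula: per_stage = total_budget / stages
per_stage = 100 / 6
per_stage = 16.67 ms

16.67 ms


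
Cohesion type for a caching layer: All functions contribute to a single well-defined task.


Reasoning: Best: single purpose
Type: Functional cohesion

Functional cohesion


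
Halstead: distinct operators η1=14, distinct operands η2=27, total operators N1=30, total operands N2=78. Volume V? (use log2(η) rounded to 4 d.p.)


Formula: V = N * log2(η), where N = N1 + N2 and η = η1 + η2
η = 14 + 27 = 41
N = 30 + 78 = 108
log2(41) ≈ 5.3576
V = 108 * 5.3576 = 578.62

578.62


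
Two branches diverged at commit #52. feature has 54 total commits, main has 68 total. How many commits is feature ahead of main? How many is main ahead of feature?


Common ancestor: commit #52
feature commits after divergence: 54 - 52 = 2
main commits after divergence: 68 - 52 = 16
feature is 2 commits ahead of main
main is 16 commits ahead of feature

feature ahead: 2, main ahead: 16


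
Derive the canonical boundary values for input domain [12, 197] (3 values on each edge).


Range: [12, 197]
Boundaries: just below min, min, min+1, max-1, max, just above max
Values: [11, 12, 13, 196, 197, 198]

[11, 12, 13, 196, 197, 198]


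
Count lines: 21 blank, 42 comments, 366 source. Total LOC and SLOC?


Total LOC = blank + comment + code
Total LOC = 21 + 42 + 366 = 429
SLOC (source only) = code = 366

Total LOC: 429, SLOC: 366


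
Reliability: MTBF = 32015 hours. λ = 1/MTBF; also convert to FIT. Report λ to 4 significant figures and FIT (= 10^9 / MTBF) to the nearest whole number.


Formula: λ = 1 / MTBF; FIT = λ × 1e9 = 1e9 / MTBF
λ = 1 / 32015 ≈ 3.124e-05 failures/hour
FIT = 1e9 / 32015 ≈ 31235 failures per 1e9 hours (nearest whole number)

λ = 3.124e-05 /h, FIT = 31235


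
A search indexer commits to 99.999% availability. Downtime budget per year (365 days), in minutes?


Formula: allowed downtime = period * (100 - SLA) / 100
Period (year (365 days)) = 525600 minutes
Unavailability fraction = (100 - 99.999) / 100
Allowed downtime = 525600 * (100 - 99.999) / 100
Allowed downtime = 5.256 minutes

5.256 minutes


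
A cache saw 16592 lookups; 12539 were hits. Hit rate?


Formula: hit rate = hits / (hits + misses) * 100
hit rate = 12539 / (12539 + 4053) * 100
hit rate = 12539 / 16592 * 100
hit rate = 75.57%

75.57%


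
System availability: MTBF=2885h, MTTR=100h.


Availability = MTBF / (MTBF + MTTR)
Availability = 2885 / (2885 + 100)
Availability = 2885 / 2985
Availability = 96.6499%

96.6499%


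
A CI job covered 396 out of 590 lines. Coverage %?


Coverage = covered / total * 100
Coverage = 396 / 590 * 100
Coverage = 67.12%

67.12%


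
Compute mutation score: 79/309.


Mutation score = killed / total * 100
Mutation score = 79 / 309 * 100
Mutation score = 25.57%

25.57%


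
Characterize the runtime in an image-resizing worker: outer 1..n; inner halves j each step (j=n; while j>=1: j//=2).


Reasoning: n times log n
Complexity: O(n log n)

O(n log n)


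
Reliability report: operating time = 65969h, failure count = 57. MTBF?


Formula: MTBF = Total operating time / Number of failures
MTBF = 65969 / 57
MTBF = 1157.35 hours

1157.35 hours


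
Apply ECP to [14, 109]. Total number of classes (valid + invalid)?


Valid range: [14, 109]
Class 1: x < 14 — invalid
Class 2: 14 ≤ x ≤ 109 — valid
Class 3: x > 109 — invalid
Total equivalence classes: 3

3 equivalence classes


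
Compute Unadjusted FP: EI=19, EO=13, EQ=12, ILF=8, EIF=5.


UFP = EI*4 + EO*5 + EQ*4 + ILF*10 + EIF*7
UFP = 19*4 + 13*5 + 12*4 + 8*10 + 5*7
UFP = 76 + 65 + 48 + 80 + 35
UFP = 304

304


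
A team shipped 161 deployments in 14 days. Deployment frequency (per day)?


Formula: deployments per day = releases / days
= 161 / 14
= 11.5 deploys/day
(equivalently, 80.5 deploys/week)

11.5 deploys/day


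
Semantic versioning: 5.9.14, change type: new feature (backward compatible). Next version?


Current: 5.9.14
Change category: 'new feature (backward compatible)' → minor bump
SemVer rule: minor bump → increment MINOR, reset PATCH to 0 (MAJOR unchanged)
New: 5.10.0

5.10.0


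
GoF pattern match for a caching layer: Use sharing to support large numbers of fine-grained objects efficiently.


This matches the Flyweight pattern

Flyweight


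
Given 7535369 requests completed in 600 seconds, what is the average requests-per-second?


Formula: throughput = requests / seconds
throughput = 7535369 / 600
throughput = 12558.95 requests/second

12558.95 requests/second


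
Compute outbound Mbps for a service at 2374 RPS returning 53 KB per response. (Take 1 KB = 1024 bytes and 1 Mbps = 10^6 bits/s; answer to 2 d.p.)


Formula: Mbps = payload_bytes * RPS * 8 / 1e6
Payload per request = 53 KB = 53 * 1024 = 54272 bytes
Total bytes/sec = 54272 * 2374 = 128841728
Total bits/sec = 128841728 * 8 = 1030733824
Mbps = 1030733824 / 1e6 = 1030.73

1030.73 Mbps


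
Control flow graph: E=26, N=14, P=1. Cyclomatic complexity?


Formula: V(G) = E - N + 2P
V(G) = 26 - 14 + 2*1
V(G) = 12 + 2
V(G) = 14

14


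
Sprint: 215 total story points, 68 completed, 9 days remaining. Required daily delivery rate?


Formula: Required rate = Remaining points / Days left
Remaining = 215 - 68 = 147 points
Required rate = 147 / 9 = 16.33 points/day

16.33 points/day


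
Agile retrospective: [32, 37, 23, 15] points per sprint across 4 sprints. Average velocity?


Formula: Avg velocity = Total points / Number of sprints
Points: [32, 37, 23, 15]
Sum = 32 + 37 + 23 + 15 = 107
Avg velocity = 107 / 4 = 26.75 points/sprint

26.75 points/sprint


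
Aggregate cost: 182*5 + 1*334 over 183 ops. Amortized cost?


Formula: Amortized cost = Total cost / Operations
Total cost = (182 * 5) + (1 * 334)
Total cost = 910 + 334 = 1244
Amortized = 1244 / 183 = 6.7978

6.7978


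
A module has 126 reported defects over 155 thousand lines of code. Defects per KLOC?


Defect density = defects / KLOC
Defect density = 126 / 155
Defect density = 0.813 defects/KLOC

0.813 defects/KLOC


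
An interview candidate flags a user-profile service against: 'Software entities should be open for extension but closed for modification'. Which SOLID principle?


This describes the Open/Closed Principle (OCP)

Open/Closed Principle (OCP)


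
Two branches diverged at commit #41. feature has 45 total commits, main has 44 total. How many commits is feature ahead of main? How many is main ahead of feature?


Common ancestor: commit #41
feature commits after divergence: 45 - 41 = 4
main commits after divergence: 44 - 41 = 3
feature is 4 commits ahead of main
main is 3 commits ahead of feature

feature ahead: 4, main ahead: 3


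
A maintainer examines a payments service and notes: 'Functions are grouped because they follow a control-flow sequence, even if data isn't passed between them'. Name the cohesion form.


Reasoning: Grouped by order of execution within a routine, not by data flow
Type: Procedural cohesion

Procedural cohesion


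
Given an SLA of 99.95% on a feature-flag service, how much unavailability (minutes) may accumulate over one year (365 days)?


Formula: allowed downtime = period * (100 - SLA) / 100
Period (year (365 days)) = 525600 minutes
Unavailability fraction = (100 - 99.95) / 100
Allowed downtime = 525600 * (100 - 99.95) / 100
Allowed downtime = 262.8 minutes

262.8 minutes


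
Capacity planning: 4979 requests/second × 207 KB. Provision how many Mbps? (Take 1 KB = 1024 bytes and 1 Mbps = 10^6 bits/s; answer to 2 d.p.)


Formula: Mbps = payload_bytes * RPS * 8 / 1e6
Payload per request = 207 KB = 207 * 1024 = 211968 bytes
Total bytes/sec = 211968 * 4979 = 1055388672
Total bits/sec = 1055388672 * 8 = 8443109376
Mbps = 8443109376 / 1e6 = 8443.11

8443.11 Mbps


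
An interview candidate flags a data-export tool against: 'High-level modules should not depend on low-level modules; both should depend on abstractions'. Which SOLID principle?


This describes the Dependency Inversion Principle (DIP)

Dependency Inversion Principle (DIP)


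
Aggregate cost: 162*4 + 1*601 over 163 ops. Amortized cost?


Formula: Amortized cost = Total cost / Operations
Total cost = (162 * 4) + (1 * 601)
Total cost = 648 + 601 = 1249
Amortized = 1249 / 163 = 7.6626

7.6626


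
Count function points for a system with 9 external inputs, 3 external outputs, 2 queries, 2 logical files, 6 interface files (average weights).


UFP = EI*4 + EO*5 + EQ*4 + ILF*10 + EIF*7
UFP = 9*4 + 3*5 + 2*4 + 2*10 + 6*7
UFP = 36 + 15 + 8 + 20 + 42
UFP = 121

121


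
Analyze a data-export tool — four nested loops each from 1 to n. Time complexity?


Reasoning: four levels of nesting
Complexity: O(n^4)

O(n^4)


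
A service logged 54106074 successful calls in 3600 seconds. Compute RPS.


Formula: throughput = requests / seconds
throughput = 54106074 / 3600
throughput = 15029.47 requests/second

15029.47 requests/second


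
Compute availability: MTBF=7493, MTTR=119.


Availability = MTBF / (MTBF + MTTR)
Availability = 7493 / (7493 + 119)
Availability = 7493 / 7612
Availability = 98.4367%

98.4367%


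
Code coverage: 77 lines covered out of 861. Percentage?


Coverage = covered / total * 100
Coverage = 77 / 861 * 100
Coverage = 8.94%

8.94%


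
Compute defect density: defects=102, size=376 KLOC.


Defect density = defects / KLOC
Defect density = 102 / 376
Defect density = 0.271 defects/KLOC

0.271 defects/KLOC


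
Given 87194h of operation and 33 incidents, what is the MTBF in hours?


Formula: MTBF = Total operating time / Number of failures
MTBF = 87194 / 33
MTBF = 2642.24 hours

2642.24 hours


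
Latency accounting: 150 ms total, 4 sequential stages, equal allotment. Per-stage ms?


Formula: per_stage = total_budget / stages
per_stage = 150 / 4
per_stage = 37.5 ms

37.5 ms


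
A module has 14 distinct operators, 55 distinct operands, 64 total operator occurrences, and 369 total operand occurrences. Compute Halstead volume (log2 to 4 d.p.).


Formula: V = N * log2(η), where N = N1 + N2 and η = η1 + η2
η = 14 + 55 = 69
N = 64 + 369 = 433
log2(69) ≈ 6.1085
V = 433 * 6.1085 = 2644.98

2644.98


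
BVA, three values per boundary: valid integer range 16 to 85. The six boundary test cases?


Range: [16, 85]
Boundaries: just below min, min, min+1, max-1, max, just above max
Values: [15, 16, 17, 84, 85, 86]

[15, 16, 17, 84, 85, 86]


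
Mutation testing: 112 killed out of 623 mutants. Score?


Mutation score = killed / total * 100
Mutation score = 112 / 623 * 100
Mutation score = 17.98%

17.98%


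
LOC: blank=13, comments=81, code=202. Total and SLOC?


Total LOC = blank + comment + code
Total LOC = 13 + 81 + 202 = 296
SLOC (source only) = code = 202

Total LOC: 296, SLOC: 202


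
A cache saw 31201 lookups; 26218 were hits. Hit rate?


Formula: hit rate = hits / (hits + misses) * 100
hit rate = 26218 / (26218 + 4983) * 100
hit rate = 26218 / 31201 * 100
hit rate = 84.03%

84.03%


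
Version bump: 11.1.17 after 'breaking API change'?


Current: 11.1.17
Change category: 'breaking API change' → major bump
SemVer rule: major bump → increment MAJOR, reset MINOR and PATCH to 0
New: 12.0.0

12.0.0


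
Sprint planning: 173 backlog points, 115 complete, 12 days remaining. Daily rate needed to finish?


Formula: Required rate = Remaining points / Days left
Remaining = 173 - 115 = 58 points
Required rate = 58 / 12 = 4.83 points/day

4.83 points/day


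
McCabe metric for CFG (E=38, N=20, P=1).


Formula: V(G) = E - N + 2P
V(G) = 38 - 20 + 2*1
V(G) = 18 + 2
V(G) = 20

20


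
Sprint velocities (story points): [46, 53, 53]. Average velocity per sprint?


Formula: Avg velocity = Total points / Number of sprints
Points: [46, 53, 53]
Sum = 46 + 53 + 53 = 152
Avg velocity = 152 / 3 = 50.67 points/sprint

50.67 points/sprint


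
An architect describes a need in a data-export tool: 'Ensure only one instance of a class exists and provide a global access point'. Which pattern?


This matches the Singleton pattern

Singleton


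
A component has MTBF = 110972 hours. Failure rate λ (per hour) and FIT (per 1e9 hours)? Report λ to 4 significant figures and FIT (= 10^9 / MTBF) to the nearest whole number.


Formula: λ = 1 / MTBF; FIT = λ × 1e9 = 1e9 / MTBF
λ = 1 / 110972 ≈ 9.011e-06 failures/hour
FIT = 1e9 / 110972 ≈ 9011 failures per 1e9 hours (nearest whole number)

λ = 9.011e-06 /h, FIT = 9011


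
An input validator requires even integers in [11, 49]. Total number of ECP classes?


Constraint: even integers in [11, 49]
Class 1: x < 11 — out-of-range invalid
Class 2: x in [11,49] but odd — wrong type invalid
Class 3: x in [11,49] and even — valid
Class 4: x > 49 — out-of-range invalid
Total equivalence classes: 4

4 equivalence classes


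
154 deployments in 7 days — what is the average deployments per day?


Formula: deployments per day = releases / days
= 154 / 7
= 22.0 deploys/day
(equivalently, 154.0 deploys/week)

22.0 deploys/day


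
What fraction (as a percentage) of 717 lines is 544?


Coverage = covered / total * 100
Coverage = 544 / 717 * 100
Coverage = 75.87%

75.87%


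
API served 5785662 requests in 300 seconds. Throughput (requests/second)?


Formula: throughput = requests / seconds
throughput = 5785662 / 300
throughput = 19285.54 requests/second

19285.54 requests/second


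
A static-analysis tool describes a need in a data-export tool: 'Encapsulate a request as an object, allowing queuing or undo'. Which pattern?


This matches the Command pattern

Command


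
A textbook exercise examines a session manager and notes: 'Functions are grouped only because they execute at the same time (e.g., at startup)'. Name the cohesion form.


Reasoning: Related by timing only
Type: Temporal cohesion

Temporal cohesion


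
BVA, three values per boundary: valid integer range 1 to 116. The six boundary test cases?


Range: [1, 116]
Boundaries: just below min, min, min+1, max-1, max, just above max
Values: [0, 1, 2, 115, 116, 117]

[0, 1, 2, 115, 116, 117]


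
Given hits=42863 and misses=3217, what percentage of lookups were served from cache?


Formula: hit rate = hits / (hits + misses) * 100
hit rate = 42863 / (42863 + 3217) * 100
hit rate = 42863 / 46080 * 100
hit rate = 93.02%

93.02%


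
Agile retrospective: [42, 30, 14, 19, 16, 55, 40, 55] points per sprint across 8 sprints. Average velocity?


Formula: Avg velocity = Total points / Number of sprints
Points: [42, 30, 14, 19, 16, 55, 40, 55]
Sum = 42 + 30 + 14 + 19 + 16 + 55 + 40 + 55 = 271
Avg velocity = 271 / 8 = 33.88 points/sprint

33.88 points/sprint


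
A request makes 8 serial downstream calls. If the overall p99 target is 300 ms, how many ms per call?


Formula: per_stage = total_budget / stages
per_stage = 300 / 8
per_stage = 37.5 ms

37.5 ms


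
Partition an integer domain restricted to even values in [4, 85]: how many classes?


Constraint: even integers in [4, 85]
Class 1: x < 4 — out-of-range invalid
Class 2: x in [4,85] but odd — wrong type invalid
Class 3: x in [4,85] and even — valid
Class 4: x > 85 — out-of-range invalid
Total equivalence classes: 4

4 equivalence classes


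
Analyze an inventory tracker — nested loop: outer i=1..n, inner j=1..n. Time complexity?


Reasoning: n iterations times n iterations
Complexity: O(n^2)

O(n^2)


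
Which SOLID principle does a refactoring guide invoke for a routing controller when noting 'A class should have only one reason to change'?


This describes the Single Responsibility Principle (SRP)

Single Responsibility Principle (SRP)


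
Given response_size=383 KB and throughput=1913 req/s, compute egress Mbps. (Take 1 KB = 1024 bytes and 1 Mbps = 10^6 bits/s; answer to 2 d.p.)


Formula: Mbps = payload_bytes * RPS * 8 / 1e6
Payload per request = 383 KB = 383 * 1024 = 392192 bytes
Total bytes/sec = 392192 * 1913 = 750263296
Total bits/sec = 750263296 * 8 = 6002106368
Mbps = 6002106368 / 1e6 = 6002.11

6002.11 Mbps


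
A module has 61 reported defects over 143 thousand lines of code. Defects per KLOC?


Defect density = defects / KLOC
Defect density = 61 / 143
Defect density = 0.427 defects/KLOC

0.427 defects/KLOC


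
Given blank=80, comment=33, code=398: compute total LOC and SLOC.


Total LOC = blank + comment + code
Total LOC = 80 + 33 + 398 = 511
SLOC (source only) = code = 398

Total LOC: 511, SLOC: 398


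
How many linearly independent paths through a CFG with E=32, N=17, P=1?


Formula: V(G) = E - N + 2P
V(G) = 32 - 17 + 2*1
V(G) = 15 + 2
V(G) = 17

17


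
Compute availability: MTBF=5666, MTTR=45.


Availability = MTBF / (MTBF + MTTR)
Availability = 5666 / (5666 + 45)
Availability = 5666 / 5711
Availability = 99.212%

99.212%


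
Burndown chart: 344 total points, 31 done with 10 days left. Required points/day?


Formula: Required rate = Remaining points / Days left
Remaining = 344 - 31 = 313 points
Required rate = 313 / 10 = 31.3 points/day

31.3 points/day


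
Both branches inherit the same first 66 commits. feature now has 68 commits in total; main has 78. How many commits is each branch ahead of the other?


Common ancestor: commit #66
feature commits after divergence: 68 - 66 = 2
main commits after divergence: 78 - 66 = 12
feature is 2 commits ahead of main
main is 12 commits ahead of feature

feature ahead: 2, main ahead: 12


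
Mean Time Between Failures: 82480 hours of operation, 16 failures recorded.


Formula: MTBF = Total operating time / Number of failures
MTBF = 82480 / 16
MTBF = 5155.0 hours

5155.0 hours


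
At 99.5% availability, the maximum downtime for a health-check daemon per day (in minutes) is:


Formula: allowed downtime = period * (100 - SLA) / 100
Period (day) = 1440 minutes
Unavailability fraction = (100 - 99.5) / 100
Allowed downtime = 1440 * (100 - 99.5) / 100
Allowed downtime = 7.2 minutes

7.2 minutes


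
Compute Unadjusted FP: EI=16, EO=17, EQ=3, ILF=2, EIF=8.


UFP = EI*4 + EO*5 + EQ*4 + ILF*10 + EIF*7
UFP = 16*4 + 17*5 + 3*4 + 2*10 + 8*7
UFP = 64 + 85 + 12 + 20 + 56
UFP = 237

237


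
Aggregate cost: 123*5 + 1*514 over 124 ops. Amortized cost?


Formula: Amortized cost = Total cost / Operations
Total cost = (123 * 5) + (1 * 514)
Total cost = 615 + 514 = 1129
Amortized = 1129 / 124 = 9.1048

9.1048
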